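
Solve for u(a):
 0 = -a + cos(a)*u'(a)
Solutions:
 u(a) = C1 + Integral(a/cos(a), a)


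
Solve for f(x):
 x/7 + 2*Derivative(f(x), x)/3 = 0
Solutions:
 f(x) = C1 - 3*x^2/28


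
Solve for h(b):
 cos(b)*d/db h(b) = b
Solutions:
 h(b) = C1 + Integral(b/cos(b), b)


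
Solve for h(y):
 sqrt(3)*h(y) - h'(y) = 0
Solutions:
 h(y) = C1*exp(sqrt(3)*y)


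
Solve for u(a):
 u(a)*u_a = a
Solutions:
 u(a) = -sqrt(C1 + a^2)
 u(a) = sqrt(C1 + a^2)


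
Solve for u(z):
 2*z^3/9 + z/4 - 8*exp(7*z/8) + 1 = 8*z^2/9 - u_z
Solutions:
 u(z) = C1 - z^4/18 + 8*z^3/27 - z^2/8 - z + 64*exp(7*z/8)/7


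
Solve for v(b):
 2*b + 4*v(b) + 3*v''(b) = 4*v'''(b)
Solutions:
 v(b) = C1*exp(b*(-(8*sqrt(17) + 33)^(1/3) - 1/(8*sqrt(17) + 33)^(1/3) + 2)/8)*sin(sqrt(3)*b*(-(8*sqrt(17) + 33)^(1/3) + (8*sqrt(17) + 33)^(-1/3))/8) + C2*exp(b*(-(8*sqrt(17) + 33)^(1/3) - 1/(8*sqrt(17) + 33)^(1/3) + 2)/8)*cos(sqrt(3)*b*(-(8*sqrt(17) + 33)^(1/3) + (8*sqrt(17) + 33)^(-1/3))/8) + C3*exp(b*((8*sqrt(17) + 33)^(-1/3) + 1 + (8*sqrt(17) + 33)^(1/3))/4) - b/2


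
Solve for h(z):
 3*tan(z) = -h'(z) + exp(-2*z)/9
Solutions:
 h(z) = C1 - 3*log(tan(z)^2 + 1)/2 - exp(-2*z)/18


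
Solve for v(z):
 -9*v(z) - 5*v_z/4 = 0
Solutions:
 v(z) = C1*exp(-36*z/5)


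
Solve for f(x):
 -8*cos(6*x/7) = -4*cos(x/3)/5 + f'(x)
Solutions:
 f(x) = C1 + 12*sin(x/3)/5 - 28*sin(6*x/7)/3


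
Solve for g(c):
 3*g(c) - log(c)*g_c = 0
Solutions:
 g(c) = C1*exp(3*li(c))


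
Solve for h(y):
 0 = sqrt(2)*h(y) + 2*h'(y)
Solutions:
 h(y) = C1*exp(-sqrt(2)*y/2)


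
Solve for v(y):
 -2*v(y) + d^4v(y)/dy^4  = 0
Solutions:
 v(y) = C1*exp(-2^(1/4)*y) + C2*exp(2^(1/4)*y) + C3*sin(2^(1/4)*y) + C4*cos(2^(1/4)*y)


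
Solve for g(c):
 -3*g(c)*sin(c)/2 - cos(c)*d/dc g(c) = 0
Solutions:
 g(c) = C1*cos(c)^(3/2)


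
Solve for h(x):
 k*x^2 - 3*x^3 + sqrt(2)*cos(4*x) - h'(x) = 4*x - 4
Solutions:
 h(x) = C1 + k*x^3/3 - 3*x^4/4 - 2*x^2 + 4*x + sqrt(2)*sin(4*x)/4


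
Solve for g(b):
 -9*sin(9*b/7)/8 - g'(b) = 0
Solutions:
 g(b) = C1 + 7*cos(9*b/7)/8


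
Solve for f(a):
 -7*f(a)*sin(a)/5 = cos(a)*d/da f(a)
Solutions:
 f(a) = C1*cos(a)^(7/5)


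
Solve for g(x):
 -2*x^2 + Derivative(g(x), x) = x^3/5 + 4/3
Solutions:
 g(x) = C1 + x^4/20 + 2*x^3/3 + 4*x/3


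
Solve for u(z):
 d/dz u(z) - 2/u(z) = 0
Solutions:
 u(z) = -sqrt(C1 + 4*z)
 u(z) = sqrt(C1 + 4*z)


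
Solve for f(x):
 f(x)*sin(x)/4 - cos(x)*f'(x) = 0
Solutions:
 f(x) = C1/cos(x)^(1/4)


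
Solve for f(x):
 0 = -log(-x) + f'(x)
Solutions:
 f(x) = C1 + x*log(-x) - x


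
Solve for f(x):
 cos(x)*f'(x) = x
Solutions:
 f(x) = C1 + Integral(x/cos(x), x)


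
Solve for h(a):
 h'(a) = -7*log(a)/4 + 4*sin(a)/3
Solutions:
 h(a) = C1 - 7*a*log(a)/4 + 7*a/4 - 4*cos(a)/3


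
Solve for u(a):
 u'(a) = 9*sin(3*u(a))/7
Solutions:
 -9*a/7 + log(cos(3*u(a)) - 1)/6 - log(cos(3*u(a)) + 1)/6 = C1


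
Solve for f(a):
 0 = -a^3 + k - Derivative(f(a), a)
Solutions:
 f(a) = C1 - a^4/4 + a*k


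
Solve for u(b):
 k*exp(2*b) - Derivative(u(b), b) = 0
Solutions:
 u(b) = C1 + k*exp(2*b)/2


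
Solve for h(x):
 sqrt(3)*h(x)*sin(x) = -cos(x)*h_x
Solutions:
 h(x) = C1*cos(x)^(sqrt(3))


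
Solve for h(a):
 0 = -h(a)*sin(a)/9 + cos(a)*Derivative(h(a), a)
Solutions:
 h(a) = C1/cos(a)^(1/9)


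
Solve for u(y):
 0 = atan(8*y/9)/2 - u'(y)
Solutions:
 u(y) = C1 + y*atan(8*y/9)/2 - 9*log(64*y^2 + 81)/32


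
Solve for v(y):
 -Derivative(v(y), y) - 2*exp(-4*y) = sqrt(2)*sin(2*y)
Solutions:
 v(y) = C1 + sqrt(2)*cos(2*y)/2 + exp(-4*y)/2


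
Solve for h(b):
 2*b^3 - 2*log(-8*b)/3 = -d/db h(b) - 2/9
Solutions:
 h(b) = C1 - b^4/2 + 2*b*log(-b)/3 + b*(-8/9 + 2*log(2))


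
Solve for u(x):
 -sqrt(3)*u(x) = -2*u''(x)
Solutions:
 u(x) = C1*exp(-sqrt(2)*3^(1/4)*x/2) + C2*exp(sqrt(2)*3^(1/4)*x/2)


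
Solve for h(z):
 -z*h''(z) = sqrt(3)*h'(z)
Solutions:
 h(z) = C1 + C2*z^(1 - sqrt(3))


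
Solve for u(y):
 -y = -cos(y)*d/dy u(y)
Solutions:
 u(y) = C1 + Integral(y/cos(y), y)


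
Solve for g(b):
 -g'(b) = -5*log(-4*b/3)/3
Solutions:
 g(b) = C1 + 5*b*log(-b)/3 + 5*b*(-log(3) - 1 + 2*log(2))/3


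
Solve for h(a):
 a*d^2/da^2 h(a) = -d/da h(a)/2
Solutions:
 h(a) = C1 + C2*sqrt(a)


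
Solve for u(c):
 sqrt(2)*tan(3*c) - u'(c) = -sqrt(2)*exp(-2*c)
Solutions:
 u(c) = C1 + sqrt(2)*log(tan(3*c)^2 + 1)/6 - sqrt(2)*exp(-2*c)/2


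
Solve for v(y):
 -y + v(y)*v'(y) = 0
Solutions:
 v(y) = -sqrt(C1 + y^2)
 v(y) = sqrt(C1 + y^2)


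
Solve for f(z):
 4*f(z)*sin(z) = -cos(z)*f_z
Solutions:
 f(z) = C1*cos(z)^4


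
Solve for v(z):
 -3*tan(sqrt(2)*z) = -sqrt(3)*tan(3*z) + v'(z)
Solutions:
 v(z) = C1 - sqrt(3)*log(cos(3*z))/3 + 3*sqrt(2)*log(cos(sqrt(2)*z))/2


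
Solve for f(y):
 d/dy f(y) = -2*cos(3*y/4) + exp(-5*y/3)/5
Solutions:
 f(y) = C1 - 8*sin(3*y/4)/3 - 3*exp(-5*y/3)/25


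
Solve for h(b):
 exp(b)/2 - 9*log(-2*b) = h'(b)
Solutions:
 h(b) = C1 - 9*b*log(-b) + 9*b*(1 - log(2)) + exp(b)/2


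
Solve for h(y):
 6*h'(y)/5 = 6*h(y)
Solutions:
 h(y) = C1*exp(5*y)


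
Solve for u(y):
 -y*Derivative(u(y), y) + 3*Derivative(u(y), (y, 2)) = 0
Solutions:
 u(y) = C1 + C2*erfi(sqrt(6)*y/6)


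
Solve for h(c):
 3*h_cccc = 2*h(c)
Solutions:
 h(c) = C1*exp(-2^(1/4)*3^(3/4)*c/3) + C2*exp(2^(1/4)*3^(3/4)*c/3) + C3*sin(2^(1/4)*3^(3/4)*c/3) + C4*cos(2^(1/4)*3^(3/4)*c/3)


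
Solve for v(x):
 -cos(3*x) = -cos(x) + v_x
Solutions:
 v(x) = C1 + sin(x) - sin(3*x)/3


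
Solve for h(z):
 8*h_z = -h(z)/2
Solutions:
 h(z) = C1*exp(-z/16)


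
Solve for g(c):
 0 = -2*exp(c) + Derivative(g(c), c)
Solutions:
 g(c) = C1 + 2*exp(c)


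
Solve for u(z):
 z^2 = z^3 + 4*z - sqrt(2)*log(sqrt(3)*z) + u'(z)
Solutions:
 u(z) = C1 - z^4/4 + z^3/3 - 2*z^2 + sqrt(2)*z*log(z) - sqrt(2)*z + sqrt(2)*z*log(3)/2


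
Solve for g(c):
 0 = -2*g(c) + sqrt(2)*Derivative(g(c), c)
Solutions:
 g(c) = C1*exp(sqrt(2)*c)


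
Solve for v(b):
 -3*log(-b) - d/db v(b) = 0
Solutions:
 v(b) = C1 - 3*b*log(-b) + 3*b


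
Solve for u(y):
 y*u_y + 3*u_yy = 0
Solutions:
 u(y) = C1 + C2*erf(sqrt(6)*y/6)


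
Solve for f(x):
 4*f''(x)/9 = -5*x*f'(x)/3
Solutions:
 f(x) = C1 + C2*erf(sqrt(30)*x/4)


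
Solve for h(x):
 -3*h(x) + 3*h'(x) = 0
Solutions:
 h(x) = C1*exp(x)


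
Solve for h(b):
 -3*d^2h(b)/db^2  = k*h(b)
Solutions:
 h(b) = C1*exp(-sqrt(3)*b*sqrt(-k)/3) + C2*exp(sqrt(3)*b*sqrt(-k)/3)


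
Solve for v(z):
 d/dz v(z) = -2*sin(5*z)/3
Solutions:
 v(z) = C1 + 2*cos(5*z)/15


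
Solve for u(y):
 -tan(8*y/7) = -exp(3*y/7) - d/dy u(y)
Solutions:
 u(y) = C1 - 7*exp(3*y/7)/3 - 7*log(cos(8*y/7))/8


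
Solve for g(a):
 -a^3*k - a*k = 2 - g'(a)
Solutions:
 g(a) = C1 + a^4*k/4 + a^2*k/2 + 2*a


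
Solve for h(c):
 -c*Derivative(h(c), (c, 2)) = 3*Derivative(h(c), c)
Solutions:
 h(c) = C1 + C2/c^2


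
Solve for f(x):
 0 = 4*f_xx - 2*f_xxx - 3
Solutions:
 f(x) = C1 + C2*x + C3*exp(2*x) + 3*x^2/8


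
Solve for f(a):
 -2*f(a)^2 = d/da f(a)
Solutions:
 f(a) = 1/(C1 + 2*a)


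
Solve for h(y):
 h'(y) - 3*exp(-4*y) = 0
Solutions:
 h(y) = C1 - 3*exp(-4*y)/4


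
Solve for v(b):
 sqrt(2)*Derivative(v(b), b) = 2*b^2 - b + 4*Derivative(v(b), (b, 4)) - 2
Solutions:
 v(b) = C1 + C4*exp(sqrt(2)*b/2) + sqrt(2)*b^3/3 - sqrt(2)*b^2/4 - sqrt(2)*b + (C2*sin(sqrt(6)*b/4) + C3*cos(sqrt(6)*b/4))*exp(-sqrt(2)*b/4)


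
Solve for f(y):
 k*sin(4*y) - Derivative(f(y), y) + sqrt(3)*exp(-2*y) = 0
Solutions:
 f(y) = C1 - k*cos(4*y)/4 - sqrt(3)*exp(-2*y)/2


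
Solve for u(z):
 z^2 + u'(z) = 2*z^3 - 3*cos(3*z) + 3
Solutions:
 u(z) = C1 + z^4/2 - z^3/3 + 3*z - sin(3*z)


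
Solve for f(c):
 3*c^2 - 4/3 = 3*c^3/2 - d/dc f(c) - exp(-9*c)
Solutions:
 f(c) = C1 + 3*c^4/8 - c^3 + 4*c/3 + exp(-9*c)/9


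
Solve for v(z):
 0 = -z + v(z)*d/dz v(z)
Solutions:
 v(z) = -sqrt(C1 + z^2)
 v(z) = sqrt(C1 + z^2)


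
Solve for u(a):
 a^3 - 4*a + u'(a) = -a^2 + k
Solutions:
 u(a) = C1 - a^4/4 - a^3/3 + 2*a^2 + a*k


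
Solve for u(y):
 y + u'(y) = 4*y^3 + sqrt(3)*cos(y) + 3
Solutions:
 u(y) = C1 + y^4 - y^2/2 + 3*y + sqrt(3)*sin(y)


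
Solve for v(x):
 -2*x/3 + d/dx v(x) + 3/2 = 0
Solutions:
 v(x) = C1 + x^2/3 - 3*x/2


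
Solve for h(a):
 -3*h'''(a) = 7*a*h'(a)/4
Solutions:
 h(a) = C1 + Integral(C2*airyai(-126^(1/3)*a/6) + C3*airybi(-126^(1/3)*a/6), a)


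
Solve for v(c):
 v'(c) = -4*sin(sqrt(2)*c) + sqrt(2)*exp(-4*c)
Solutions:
 v(c) = C1 + 2*sqrt(2)*cos(sqrt(2)*c) - sqrt(2)*exp(-4*c)/4


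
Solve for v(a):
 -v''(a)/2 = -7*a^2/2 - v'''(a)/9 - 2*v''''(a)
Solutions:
 v(a) = C1 + C2*a + C3*exp(a*(-1 + 5*sqrt(13))/36) + C4*exp(-a*(1 + 5*sqrt(13))/36) + 7*a^4/12 + 14*a^3/27 + 2296*a^2/81


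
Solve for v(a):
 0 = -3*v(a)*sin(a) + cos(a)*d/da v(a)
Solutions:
 v(a) = C1/cos(a)^3


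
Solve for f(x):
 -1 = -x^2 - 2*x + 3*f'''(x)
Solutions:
 f(x) = C1 + C2*x + C3*x^2 + x^5/180 + x^4/36 - x^3/18


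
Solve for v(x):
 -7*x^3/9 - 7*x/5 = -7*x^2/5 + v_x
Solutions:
 v(x) = C1 - 7*x^4/36 + 7*x^3/15 - 7*x^2/10


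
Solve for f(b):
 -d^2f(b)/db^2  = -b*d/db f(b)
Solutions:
 f(b) = C1 + C2*erfi(sqrt(2)*b/2)


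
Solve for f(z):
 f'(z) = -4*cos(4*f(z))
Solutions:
 f(z) = -asin((C1 + exp(32*z))/(C1 - exp(32*z)))/4 + pi/4
 f(z) = asin((C1 + exp(32*z))/(C1 - exp(32*z)))/4


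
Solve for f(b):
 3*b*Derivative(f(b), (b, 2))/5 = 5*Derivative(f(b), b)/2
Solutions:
 f(b) = C1 + C2*b^(31/6)


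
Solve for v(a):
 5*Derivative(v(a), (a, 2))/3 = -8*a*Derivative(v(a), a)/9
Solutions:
 v(a) = C1 + C2*erf(2*sqrt(15)*a/15)


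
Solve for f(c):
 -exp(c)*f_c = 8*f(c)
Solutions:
 f(c) = C1*exp(8*exp(-c))


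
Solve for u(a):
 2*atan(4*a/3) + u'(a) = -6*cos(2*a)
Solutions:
 u(a) = C1 - 2*a*atan(4*a/3) + 3*log(16*a^2 + 9)/4 - 3*sin(2*a)


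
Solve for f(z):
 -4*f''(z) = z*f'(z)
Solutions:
 f(z) = C1 + C2*erf(sqrt(2)*z/4)


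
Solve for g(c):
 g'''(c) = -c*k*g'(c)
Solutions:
 g(c) = C1 + Integral(C2*airyai(c*(-k)^(1/3)) + C3*airybi(c*(-k)^(1/3)), c)


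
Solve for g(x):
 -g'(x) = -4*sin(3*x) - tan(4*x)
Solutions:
 g(x) = C1 - log(cos(4*x))/4 - 4*cos(3*x)/3


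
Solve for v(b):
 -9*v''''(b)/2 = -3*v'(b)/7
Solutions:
 v(b) = C1 + C4*exp(2^(1/3)*21^(2/3)*b/21) + (C2*sin(2^(1/3)*3^(1/6)*7^(2/3)*b/14) + C3*cos(2^(1/3)*3^(1/6)*7^(2/3)*b/14))*exp(-2^(1/3)*21^(2/3)*b/42)


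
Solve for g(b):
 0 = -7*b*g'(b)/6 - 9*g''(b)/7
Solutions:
 g(b) = C1 + C2*erf(7*sqrt(3)*b/18)


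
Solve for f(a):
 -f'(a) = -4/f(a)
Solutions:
 f(a) = -sqrt(C1 + 8*a)
 f(a) = sqrt(C1 + 8*a)


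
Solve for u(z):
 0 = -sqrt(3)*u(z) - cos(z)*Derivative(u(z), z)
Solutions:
 u(z) = C1*(sin(z) - 1)^(sqrt(3)/2)/(sin(z) + 1)^(sqrt(3)/2)


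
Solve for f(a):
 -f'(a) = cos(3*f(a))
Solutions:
 f(a) = -asin((C1 + exp(6*a))/(C1 - exp(6*a)))/3 + pi/3
 f(a) = asin((C1 + exp(6*a))/(C1 - exp(6*a)))/3


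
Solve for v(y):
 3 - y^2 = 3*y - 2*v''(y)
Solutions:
 v(y) = C1 + C2*y + y^4/24 + y^3/4 - 3*y^2/4


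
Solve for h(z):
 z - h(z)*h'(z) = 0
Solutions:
 h(z) = -sqrt(C1 + z^2)
 h(z) = sqrt(C1 + z^2)


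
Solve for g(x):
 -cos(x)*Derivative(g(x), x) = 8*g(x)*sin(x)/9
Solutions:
 g(x) = C1*cos(x)^(8/9)


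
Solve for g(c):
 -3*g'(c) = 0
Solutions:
 g(c) = C1


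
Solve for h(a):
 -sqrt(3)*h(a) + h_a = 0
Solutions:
 h(a) = C1*exp(sqrt(3)*a)


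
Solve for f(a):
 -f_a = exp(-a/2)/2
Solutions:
 f(a) = C1 + exp(-a/2)


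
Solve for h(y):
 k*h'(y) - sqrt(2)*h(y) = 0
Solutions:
 h(y) = C1*exp(sqrt(2)*y/k)


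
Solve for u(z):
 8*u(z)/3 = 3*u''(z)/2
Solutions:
 u(z) = C1*exp(-4*z/3) + C2*exp(4*z/3)


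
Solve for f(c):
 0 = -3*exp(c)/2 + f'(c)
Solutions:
 f(c) = C1 + 3*exp(c)/2


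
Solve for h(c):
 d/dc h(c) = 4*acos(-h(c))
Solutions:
 Integral(1/acos(-_y), (_y, h(c))) = C1 + 4*c


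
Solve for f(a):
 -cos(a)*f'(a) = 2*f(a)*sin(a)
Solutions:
 f(a) = C1*cos(a)^2


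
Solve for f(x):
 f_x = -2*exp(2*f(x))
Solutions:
 f(x) = log(-sqrt(-1/(C1 - 2*x))) - log(2)/2
 f(x) = log(-1/(C1 - 2*x))/2 - log(2)/2


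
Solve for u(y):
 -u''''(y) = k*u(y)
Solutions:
 u(y) = C1*exp(-y*(-k)^(1/4)) + C2*exp(y*(-k)^(1/4)) + C3*exp(-I*y*(-k)^(1/4)) + C4*exp(I*y*(-k)^(1/4))


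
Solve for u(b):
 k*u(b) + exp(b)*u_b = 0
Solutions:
 u(b) = C1*exp(k*exp(-b))


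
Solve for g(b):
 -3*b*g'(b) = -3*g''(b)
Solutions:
 g(b) = C1 + C2*erfi(sqrt(2)*b/2)


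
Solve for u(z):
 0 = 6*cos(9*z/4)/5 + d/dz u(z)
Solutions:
 u(z) = C1 - 8*sin(9*z/4)/15


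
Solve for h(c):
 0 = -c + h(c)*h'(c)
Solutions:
 h(c) = -sqrt(C1 + c^2)
 h(c) = sqrt(C1 + c^2)


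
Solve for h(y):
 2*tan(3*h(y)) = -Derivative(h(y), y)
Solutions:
 h(y) = -asin(C1*exp(-6*y))/3 + pi/3
 h(y) = asin(C1*exp(-6*y))/3


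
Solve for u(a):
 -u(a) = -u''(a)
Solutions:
 u(a) = C1*exp(-a) + C2*exp(a)


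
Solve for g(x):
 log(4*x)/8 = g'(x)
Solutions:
 g(x) = C1 + x*log(x)/8 - x/8 + x*log(2)/4


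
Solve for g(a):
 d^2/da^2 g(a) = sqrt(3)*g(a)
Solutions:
 g(a) = C1*exp(-3^(1/4)*a) + C2*exp(3^(1/4)*a)


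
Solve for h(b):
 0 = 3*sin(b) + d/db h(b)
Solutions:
 h(b) = C1 + 3*cos(b)


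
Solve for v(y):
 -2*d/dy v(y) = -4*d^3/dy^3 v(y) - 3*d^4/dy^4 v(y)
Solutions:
 v(y) = C1 + C2*exp(-y*(16/(9*sqrt(345) + 179)^(1/3) + (9*sqrt(345) + 179)^(1/3) + 8)/18)*sin(sqrt(3)*y*(-(9*sqrt(345) + 179)^(1/3) + 16/(9*sqrt(345) + 179)^(1/3))/18) + C3*exp(-y*(16/(9*sqrt(345) + 179)^(1/3) + (9*sqrt(345) + 179)^(1/3) + 8)/18)*cos(sqrt(3)*y*(-(9*sqrt(345) + 179)^(1/3) + 16/(9*sqrt(345) + 179)^(1/3))/18) + C4*exp(y*(-4 + 16/(9*sqrt(345) + 179)^(1/3) + (9*sqrt(345) + 179)^(1/3))/9)


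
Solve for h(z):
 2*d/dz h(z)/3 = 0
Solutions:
 h(z) = C1


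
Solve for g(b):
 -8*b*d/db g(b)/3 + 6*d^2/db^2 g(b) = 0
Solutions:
 g(b) = C1 + C2*erfi(sqrt(2)*b/3)


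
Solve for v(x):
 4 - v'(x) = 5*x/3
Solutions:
 v(x) = C1 - 5*x^2/6 + 4*x


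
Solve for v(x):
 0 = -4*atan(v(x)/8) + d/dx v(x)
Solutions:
 Integral(1/atan(_y/8), (_y, v(x))) = C1 + 4*x


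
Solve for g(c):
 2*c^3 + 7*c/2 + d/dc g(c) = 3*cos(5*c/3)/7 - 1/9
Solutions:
 g(c) = C1 - c^4/2 - 7*c^2/4 - c/9 + 9*sin(5*c/3)/35


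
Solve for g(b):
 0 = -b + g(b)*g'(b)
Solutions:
 g(b) = -sqrt(C1 + b^2)
 g(b) = sqrt(C1 + b^2)


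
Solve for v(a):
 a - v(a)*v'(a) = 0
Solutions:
 v(a) = -sqrt(C1 + a^2)
 v(a) = sqrt(C1 + a^2)


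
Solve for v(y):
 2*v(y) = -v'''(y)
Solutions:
 v(y) = C3*exp(-2^(1/3)*y) + (C1*sin(2^(1/3)*sqrt(3)*y/2) + C2*cos(2^(1/3)*sqrt(3)*y/2))*exp(2^(1/3)*y/2)


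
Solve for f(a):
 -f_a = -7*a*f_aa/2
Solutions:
 f(a) = C1 + C2*a^(9/7)


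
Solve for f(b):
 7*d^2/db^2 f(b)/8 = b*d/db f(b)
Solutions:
 f(b) = C1 + C2*erfi(2*sqrt(7)*b/7)


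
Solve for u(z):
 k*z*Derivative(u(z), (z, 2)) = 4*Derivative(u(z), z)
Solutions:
 u(z) = C1 + z^(((re(k) + 4)*re(k) + im(k)^2)/(re(k)^2 + im(k)^2))*(C2*sin(4*log(z)*Abs(im(k))/(re(k)^2 + im(k)^2)) + C3*cos(4*log(z)*im(k)/(re(k)^2 + im(k)^2)))


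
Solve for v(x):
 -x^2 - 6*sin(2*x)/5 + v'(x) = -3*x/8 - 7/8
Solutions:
 v(x) = C1 + x^3/3 - 3*x^2/16 - 7*x/8 - 3*cos(2*x)/5


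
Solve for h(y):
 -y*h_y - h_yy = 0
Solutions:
 h(y) = C1 + C2*erf(sqrt(2)*y/2)


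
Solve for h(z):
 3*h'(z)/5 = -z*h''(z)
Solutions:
 h(z) = C1 + C2*z^(2/5)


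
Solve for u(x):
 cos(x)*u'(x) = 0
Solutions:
 u(x) = C1


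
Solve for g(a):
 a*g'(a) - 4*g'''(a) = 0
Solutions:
 g(a) = C1 + Integral(C2*airyai(2^(1/3)*a/2) + C3*airybi(2^(1/3)*a/2), a)


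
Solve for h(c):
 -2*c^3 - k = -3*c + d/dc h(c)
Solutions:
 h(c) = C1 - c^4/2 + 3*c^2/2 - c*k


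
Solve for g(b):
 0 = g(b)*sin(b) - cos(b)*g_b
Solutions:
 g(b) = C1/cos(b)


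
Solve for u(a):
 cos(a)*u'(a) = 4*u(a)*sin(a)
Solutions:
 u(a) = C1/cos(a)^4


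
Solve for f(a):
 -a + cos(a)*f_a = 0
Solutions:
 f(a) = C1 + Integral(a/cos(a), a)


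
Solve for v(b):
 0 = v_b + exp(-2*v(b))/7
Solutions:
 v(b) = log(-sqrt(C1 - 14*b)) - log(7)
 v(b) = log(C1 - 14*b)/2 - log(7)


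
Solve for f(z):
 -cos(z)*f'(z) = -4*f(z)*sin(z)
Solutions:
 f(z) = C1/cos(z)^4


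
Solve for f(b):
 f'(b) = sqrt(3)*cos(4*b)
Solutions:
 f(b) = C1 + sqrt(3)*sin(4*b)/4


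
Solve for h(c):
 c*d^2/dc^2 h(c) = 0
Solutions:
 h(c) = C1 + C2*c


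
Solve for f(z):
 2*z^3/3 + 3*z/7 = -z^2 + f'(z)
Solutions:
 f(z) = C1 + z^4/6 + z^3/3 + 3*z^2/14


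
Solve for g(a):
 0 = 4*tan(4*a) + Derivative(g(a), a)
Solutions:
 g(a) = C1 + log(cos(4*a))


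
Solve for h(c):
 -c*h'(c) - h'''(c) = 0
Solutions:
 h(c) = C1 + Integral(C2*airyai(-c) + C3*airybi(-c), c)


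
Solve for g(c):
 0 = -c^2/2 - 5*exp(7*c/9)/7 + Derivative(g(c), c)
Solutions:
 g(c) = C1 + c^3/6 + 45*exp(7*c/9)/49


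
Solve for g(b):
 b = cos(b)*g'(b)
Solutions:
 g(b) = C1 + Integral(b/cos(b), b)


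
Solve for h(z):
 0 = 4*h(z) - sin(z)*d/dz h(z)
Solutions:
 h(z) = C1*(cos(z)^2 - 2*cos(z) + 1)/(cos(z)^2 + 2*cos(z) + 1)


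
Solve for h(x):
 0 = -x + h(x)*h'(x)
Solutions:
 h(x) = -sqrt(C1 + x^2)
 h(x) = sqrt(C1 + x^2)


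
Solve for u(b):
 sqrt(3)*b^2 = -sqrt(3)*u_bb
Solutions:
 u(b) = C1 + C2*b - b^4/12


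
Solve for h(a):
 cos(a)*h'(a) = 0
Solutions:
 h(a) = C1


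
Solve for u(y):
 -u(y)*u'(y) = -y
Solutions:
 u(y) = -sqrt(C1 + y^2)
 u(y) = sqrt(C1 + y^2)


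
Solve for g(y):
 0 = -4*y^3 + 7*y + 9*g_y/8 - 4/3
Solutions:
 g(y) = C1 + 8*y^4/9 - 28*y^2/9 + 32*y/27


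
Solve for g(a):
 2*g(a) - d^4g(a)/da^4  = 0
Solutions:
 g(a) = C1*exp(-2^(1/4)*a) + C2*exp(2^(1/4)*a) + C3*sin(2^(1/4)*a) + C4*cos(2^(1/4)*a)


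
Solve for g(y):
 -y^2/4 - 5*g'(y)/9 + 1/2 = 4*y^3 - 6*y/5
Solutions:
 g(y) = C1 - 9*y^4/5 - 3*y^3/20 + 27*y^2/25 + 9*y/10


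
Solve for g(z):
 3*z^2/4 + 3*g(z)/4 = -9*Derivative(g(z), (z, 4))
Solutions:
 g(z) = -z^2 + (C1*sin(3^(3/4)*z/6) + C2*cos(3^(3/4)*z/6))*exp(-3^(3/4)*z/6) + (C3*sin(3^(3/4)*z/6) + C4*cos(3^(3/4)*z/6))*exp(3^(3/4)*z/6)


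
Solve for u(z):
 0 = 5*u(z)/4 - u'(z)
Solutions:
 u(z) = C1*exp(5*z/4)


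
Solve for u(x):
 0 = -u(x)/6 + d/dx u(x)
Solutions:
 u(x) = C1*exp(x/6)


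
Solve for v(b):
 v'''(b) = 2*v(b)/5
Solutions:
 v(b) = C3*exp(2^(1/3)*5^(2/3)*b/5) + (C1*sin(2^(1/3)*sqrt(3)*5^(2/3)*b/10) + C2*cos(2^(1/3)*sqrt(3)*5^(2/3)*b/10))*exp(-2^(1/3)*5^(2/3)*b/10)


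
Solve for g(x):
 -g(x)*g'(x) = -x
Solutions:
 g(x) = -sqrt(C1 + x^2)
 g(x) = sqrt(C1 + x^2)


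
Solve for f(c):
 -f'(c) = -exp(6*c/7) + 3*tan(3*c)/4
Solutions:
 f(c) = C1 + 7*exp(6*c/7)/6 + log(cos(3*c))/4


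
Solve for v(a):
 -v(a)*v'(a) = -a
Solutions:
 v(a) = -sqrt(C1 + a^2)
 v(a) = sqrt(C1 + a^2)


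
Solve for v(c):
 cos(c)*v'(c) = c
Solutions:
 v(c) = C1 + Integral(c/cos(c), c)


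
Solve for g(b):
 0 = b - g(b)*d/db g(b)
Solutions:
 g(b) = -sqrt(C1 + b^2)
 g(b) = sqrt(C1 + b^2)


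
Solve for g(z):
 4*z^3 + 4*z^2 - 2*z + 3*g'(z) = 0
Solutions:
 g(z) = C1 - z^4/3 - 4*z^3/9 + z^2/3


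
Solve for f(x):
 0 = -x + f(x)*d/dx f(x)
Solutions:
 f(x) = -sqrt(C1 + x^2)
 f(x) = sqrt(C1 + x^2)


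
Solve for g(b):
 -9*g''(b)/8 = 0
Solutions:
 g(b) = C1 + C2*b


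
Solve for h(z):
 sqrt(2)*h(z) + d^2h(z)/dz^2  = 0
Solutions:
 h(z) = C1*sin(2^(1/4)*z) + C2*cos(2^(1/4)*z)


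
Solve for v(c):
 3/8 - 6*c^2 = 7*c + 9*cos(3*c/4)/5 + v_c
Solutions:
 v(c) = C1 - 2*c^3 - 7*c^2/2 + 3*c/8 - 12*sin(3*c/4)/5


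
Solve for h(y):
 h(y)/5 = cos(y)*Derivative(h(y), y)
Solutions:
 h(y) = C1*(sin(y) + 1)^(1/10)/(sin(y) - 1)^(1/10)


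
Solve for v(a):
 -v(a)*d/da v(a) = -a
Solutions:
 v(a) = -sqrt(C1 + a^2)
 v(a) = sqrt(C1 + a^2)


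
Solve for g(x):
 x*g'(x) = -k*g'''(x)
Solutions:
 g(x) = C1 + Integral(C2*airyai(x*(-1/k)^(1/3)) + C3*airybi(x*(-1/k)^(1/3)), x)


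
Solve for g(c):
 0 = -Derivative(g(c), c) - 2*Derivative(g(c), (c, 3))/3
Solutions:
 g(c) = C1 + C2*sin(sqrt(6)*c/2) + C3*cos(sqrt(6)*c/2)


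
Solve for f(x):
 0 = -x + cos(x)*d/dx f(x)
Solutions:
 f(x) = C1 + Integral(x/cos(x), x)


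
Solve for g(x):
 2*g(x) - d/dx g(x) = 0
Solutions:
 g(x) = C1*exp(2*x)


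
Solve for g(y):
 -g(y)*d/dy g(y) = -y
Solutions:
 g(y) = -sqrt(C1 + y^2)
 g(y) = sqrt(C1 + y^2)


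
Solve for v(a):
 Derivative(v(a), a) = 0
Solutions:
 v(a) = C1


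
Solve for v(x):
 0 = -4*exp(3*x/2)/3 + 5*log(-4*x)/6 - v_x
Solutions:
 v(x) = C1 + 5*x*log(-x)/6 + 5*x*(-1 + 2*log(2))/6 - 8*exp(3*x/2)/9


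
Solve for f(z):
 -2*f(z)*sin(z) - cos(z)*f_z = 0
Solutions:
 f(z) = C1*cos(z)^2


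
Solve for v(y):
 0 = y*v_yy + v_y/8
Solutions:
 v(y) = C1 + C2*y^(7/8)


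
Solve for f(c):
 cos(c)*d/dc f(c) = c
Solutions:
 f(c) = C1 + Integral(c/cos(c), c)


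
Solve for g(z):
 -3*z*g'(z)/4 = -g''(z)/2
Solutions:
 g(z) = C1 + C2*erfi(sqrt(3)*z/2)


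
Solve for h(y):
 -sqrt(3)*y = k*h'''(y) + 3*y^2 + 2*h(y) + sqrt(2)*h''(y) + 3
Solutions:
 h(y) = C1*exp(-y*((sqrt(((27 + 2*sqrt(2)/k^2)^2 - 8/k^4)/k^2) + 27/k + 2*sqrt(2)/k^3)^(1/3) + sqrt(2)/k + 2/(k^2*(sqrt(((27 + 2*sqrt(2)/k^2)^2 - 8/k^4)/k^2) + 27/k + 2*sqrt(2)/k^3)^(1/3)))/3) + C2*exp(y*((sqrt(((27 + 2*sqrt(2)/k^2)^2 - 8/k^4)/k^2) + 27/k + 2*sqrt(2)/k^3)^(1/3) - sqrt(3)*I*(sqrt(((27 + 2*sqrt(2)/k^2)^2 - 8/k^4)/k^2) + 27/k + 2*sqrt(2)/k^3)^(1/3) - 2*sqrt(2)/k - 8/(k^2*(-1 + sqrt(3)*I)*(sqrt(((27 + 2*sqrt(2)/k^2)^2 - 8/k^4)/k^2) + 27/k + 2*sqrt(2)/k^3)^(1/3)))/6) + C3*exp(y*((sqrt(((27 + 2*sqrt(2)/k^2)^2 - 8/k^4)/k^2) + 27/k + 2*sqrt(2)/k^3)^(1/3) + sqrt(3)*I*(sqrt(((27 + 2*sqrt(2)/k^2)^2 - 8/k^4)/k^2) + 27/k + 2*sqrt(2)/k^3)^(1/3) - 2*sqrt(2)/k + 8/(k^2*(1 + sqrt(3)*I)*(sqrt(((27 + 2*sqrt(2)/k^2)^2 - 8/k^4)/k^2) + 27/k + 2*sqrt(2)/k^3)^(1/3)))/6) - 3*y^2/2 - sqrt(3)*y/2 - 3/2 + 3*sqrt(2)/2


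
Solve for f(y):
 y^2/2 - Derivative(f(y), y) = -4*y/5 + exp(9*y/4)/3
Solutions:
 f(y) = C1 + y^3/6 + 2*y^2/5 - 4*exp(9*y/4)/27


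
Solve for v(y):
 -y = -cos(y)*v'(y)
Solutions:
 v(y) = C1 + Integral(y/cos(y), y)


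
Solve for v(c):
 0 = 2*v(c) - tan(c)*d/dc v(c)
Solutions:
 v(c) = C1*sin(c)^2


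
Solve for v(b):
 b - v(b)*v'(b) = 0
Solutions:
 v(b) = -sqrt(C1 + b^2)
 v(b) = sqrt(C1 + b^2)


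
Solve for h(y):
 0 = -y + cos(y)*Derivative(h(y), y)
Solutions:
 h(y) = C1 + Integral(y/cos(y), y)


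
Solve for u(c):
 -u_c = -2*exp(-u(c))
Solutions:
 u(c) = log(C1 + 2*c)


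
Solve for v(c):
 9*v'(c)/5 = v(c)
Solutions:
 v(c) = C1*exp(5*c/9)


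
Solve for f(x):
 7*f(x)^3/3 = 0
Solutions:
 f(x) = 0


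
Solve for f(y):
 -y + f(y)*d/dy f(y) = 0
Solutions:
 f(y) = -sqrt(C1 + y^2)
 f(y) = sqrt(C1 + y^2)


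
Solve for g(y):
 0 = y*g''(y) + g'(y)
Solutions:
 g(y) = C1 + C2*log(y)


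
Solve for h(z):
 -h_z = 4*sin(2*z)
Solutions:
 h(z) = C1 + 2*cos(2*z)


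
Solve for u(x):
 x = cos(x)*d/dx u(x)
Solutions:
 u(x) = C1 + Integral(x/cos(x), x)


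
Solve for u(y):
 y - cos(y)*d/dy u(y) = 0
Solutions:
 u(y) = C1 + Integral(y/cos(y), y)


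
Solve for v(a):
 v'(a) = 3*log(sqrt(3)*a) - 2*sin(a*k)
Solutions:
 v(a) = C1 + 3*a*log(a) - 3*a + 3*a*log(3)/2 - 2*Piecewise((-cos(a*k)/k, Ne(k, 0)), (0, True))


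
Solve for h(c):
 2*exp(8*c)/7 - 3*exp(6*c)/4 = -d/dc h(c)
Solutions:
 h(c) = C1 - exp(8*c)/28 + exp(6*c)/8


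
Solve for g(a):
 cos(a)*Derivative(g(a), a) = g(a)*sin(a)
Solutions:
 g(a) = C1/cos(a)


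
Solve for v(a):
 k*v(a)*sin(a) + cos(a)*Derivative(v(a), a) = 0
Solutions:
 v(a) = C1*exp(k*log(cos(a)))


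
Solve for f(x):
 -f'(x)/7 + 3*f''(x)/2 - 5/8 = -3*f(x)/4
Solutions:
 f(x) = (C1*sin(sqrt(878)*x/42) + C2*cos(sqrt(878)*x/42))*exp(x/21) + 5/6


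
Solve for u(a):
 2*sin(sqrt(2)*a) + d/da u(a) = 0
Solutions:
 u(a) = C1 + sqrt(2)*cos(sqrt(2)*a)


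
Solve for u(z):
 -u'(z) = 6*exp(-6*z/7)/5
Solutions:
 u(z) = C1 + 7*exp(-6*z/7)/5


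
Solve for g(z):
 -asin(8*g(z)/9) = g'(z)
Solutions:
 Integral(1/asin(8*_y/9), (_y, g(z))) = C1 - z


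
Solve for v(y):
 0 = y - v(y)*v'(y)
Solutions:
 v(y) = -sqrt(C1 + y^2)
 v(y) = sqrt(C1 + y^2)


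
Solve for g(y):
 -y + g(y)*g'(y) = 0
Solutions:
 g(y) = -sqrt(C1 + y^2)
 g(y) = sqrt(C1 + y^2)


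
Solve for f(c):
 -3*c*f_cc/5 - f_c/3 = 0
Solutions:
 f(c) = C1 + C2*c^(4/9)


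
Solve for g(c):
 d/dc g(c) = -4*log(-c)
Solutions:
 g(c) = C1 - 4*c*log(-c) + 4*c


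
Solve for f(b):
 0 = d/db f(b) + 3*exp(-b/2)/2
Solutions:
 f(b) = C1 + 3*exp(-b/2)


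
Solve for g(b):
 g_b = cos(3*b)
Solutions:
 g(b) = C1 + sin(3*b)/3


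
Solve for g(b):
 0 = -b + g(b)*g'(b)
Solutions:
 g(b) = -sqrt(C1 + b^2)
 g(b) = sqrt(C1 + b^2)


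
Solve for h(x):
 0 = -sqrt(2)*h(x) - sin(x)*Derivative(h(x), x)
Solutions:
 h(x) = C1*(cos(x) + 1)^(sqrt(2)/2)/(cos(x) - 1)^(sqrt(2)/2)


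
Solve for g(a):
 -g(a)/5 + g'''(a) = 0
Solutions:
 g(a) = C3*exp(5^(2/3)*a/5) + (C1*sin(sqrt(3)*5^(2/3)*a/10) + C2*cos(sqrt(3)*5^(2/3)*a/10))*exp(-5^(2/3)*a/10)


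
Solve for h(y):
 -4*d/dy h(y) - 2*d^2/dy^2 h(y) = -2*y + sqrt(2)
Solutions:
 h(y) = C1 + C2*exp(-2*y) + y^2/4 - sqrt(2)*y/4 - y/4


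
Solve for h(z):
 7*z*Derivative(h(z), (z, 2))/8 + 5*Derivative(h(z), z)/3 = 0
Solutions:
 h(z) = C1 + C2/z^(19/21)


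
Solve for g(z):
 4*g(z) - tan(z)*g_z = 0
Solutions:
 g(z) = C1*sin(z)^4


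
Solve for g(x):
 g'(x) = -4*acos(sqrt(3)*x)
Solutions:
 g(x) = C1 - 4*x*acos(sqrt(3)*x) + 4*sqrt(3)*sqrt(1 - 3*x^2)/3


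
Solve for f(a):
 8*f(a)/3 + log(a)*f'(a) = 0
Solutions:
 f(a) = C1*exp(-8*li(a)/3)


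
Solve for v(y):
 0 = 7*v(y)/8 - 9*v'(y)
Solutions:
 v(y) = C1*exp(7*y/72)


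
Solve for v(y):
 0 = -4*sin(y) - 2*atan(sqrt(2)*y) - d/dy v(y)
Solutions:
 v(y) = C1 - 2*y*atan(sqrt(2)*y) + sqrt(2)*log(2*y^2 + 1)/2 + 4*cos(y)


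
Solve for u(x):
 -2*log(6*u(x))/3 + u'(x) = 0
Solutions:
 -3*Integral(1/(log(_y) + log(6)), (_y, u(x)))/2 = C1 - x


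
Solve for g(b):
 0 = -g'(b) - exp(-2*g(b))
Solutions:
 g(b) = log(-sqrt(C1 - 2*b))
 g(b) = log(C1 - 2*b)/2


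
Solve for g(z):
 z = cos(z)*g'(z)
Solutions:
 g(z) = C1 + Integral(z/cos(z), z)


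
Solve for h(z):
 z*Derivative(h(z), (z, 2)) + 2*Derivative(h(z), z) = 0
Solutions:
 h(z) = C1 + C2/z


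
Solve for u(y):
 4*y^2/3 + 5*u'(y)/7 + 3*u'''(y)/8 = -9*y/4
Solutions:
 u(y) = C1 + C2*sin(2*sqrt(210)*y/21) + C3*cos(2*sqrt(210)*y/21) - 28*y^3/45 - 63*y^2/40 + 49*y/25


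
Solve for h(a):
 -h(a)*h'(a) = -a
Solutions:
 h(a) = -sqrt(C1 + a^2)
 h(a) = sqrt(C1 + a^2)


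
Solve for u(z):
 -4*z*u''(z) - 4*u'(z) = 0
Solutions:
 u(z) = C1 + C2*log(z)


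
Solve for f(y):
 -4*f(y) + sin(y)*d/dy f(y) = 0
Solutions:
 f(y) = C1*(cos(y)^2 - 2*cos(y) + 1)/(cos(y)^2 + 2*cos(y) + 1)


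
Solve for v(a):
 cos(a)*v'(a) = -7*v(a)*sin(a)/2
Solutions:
 v(a) = C1*cos(a)^(7/2)


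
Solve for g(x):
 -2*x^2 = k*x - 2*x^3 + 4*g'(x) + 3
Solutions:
 g(x) = C1 - k*x^2/8 + x^4/8 - x^3/6 - 3*x/4


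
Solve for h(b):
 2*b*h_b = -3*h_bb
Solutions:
 h(b) = C1 + C2*erf(sqrt(3)*b/3)


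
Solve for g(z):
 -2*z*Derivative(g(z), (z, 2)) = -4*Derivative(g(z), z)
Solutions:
 g(z) = C1 + C2*z^3


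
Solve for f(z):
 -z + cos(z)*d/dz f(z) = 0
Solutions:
 f(z) = C1 + Integral(z/cos(z), z)


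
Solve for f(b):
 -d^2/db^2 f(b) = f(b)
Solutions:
 f(b) = C1*sin(b) + C2*cos(b)


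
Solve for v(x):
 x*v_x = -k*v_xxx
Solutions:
 v(x) = C1 + Integral(C2*airyai(x*(-1/k)^(1/3)) + C3*airybi(x*(-1/k)^(1/3)), x)


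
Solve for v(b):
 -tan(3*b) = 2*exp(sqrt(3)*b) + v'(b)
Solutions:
 v(b) = C1 - 2*sqrt(3)*exp(sqrt(3)*b)/3 + log(cos(3*b))/3


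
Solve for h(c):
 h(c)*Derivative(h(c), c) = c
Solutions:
 h(c) = -sqrt(C1 + c^2)
 h(c) = sqrt(C1 + c^2)


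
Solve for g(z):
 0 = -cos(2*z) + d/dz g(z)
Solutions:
 g(z) = C1 + sin(2*z)/2


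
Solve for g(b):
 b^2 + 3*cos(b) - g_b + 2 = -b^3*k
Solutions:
 g(b) = C1 + b^4*k/4 + b^3/3 + 2*b + 3*sin(b)


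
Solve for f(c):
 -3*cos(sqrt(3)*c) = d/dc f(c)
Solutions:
 f(c) = C1 - sqrt(3)*sin(sqrt(3)*c)


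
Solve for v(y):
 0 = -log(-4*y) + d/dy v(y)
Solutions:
 v(y) = C1 + y*log(-y) + y*(-1 + 2*log(2))


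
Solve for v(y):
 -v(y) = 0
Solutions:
 v(y) = 0


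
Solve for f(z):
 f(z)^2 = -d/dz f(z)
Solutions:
 f(z) = 1/(C1 + z)


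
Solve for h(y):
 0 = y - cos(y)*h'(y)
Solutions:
 h(y) = C1 + Integral(y/cos(y), y)


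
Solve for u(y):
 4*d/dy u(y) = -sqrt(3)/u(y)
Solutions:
 u(y) = -sqrt(C1 - 2*sqrt(3)*y)/2
 u(y) = sqrt(C1 - 2*sqrt(3)*y)/2


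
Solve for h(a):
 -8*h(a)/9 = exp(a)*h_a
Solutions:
 h(a) = C1*exp(8*exp(-a)/9)


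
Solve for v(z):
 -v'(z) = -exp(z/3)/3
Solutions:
 v(z) = C1 + exp(z/3)


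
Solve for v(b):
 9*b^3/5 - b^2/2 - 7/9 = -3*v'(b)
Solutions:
 v(b) = C1 - 3*b^4/20 + b^3/18 + 7*b/27


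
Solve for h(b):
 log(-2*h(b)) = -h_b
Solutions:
 Integral(1/(log(-_y) + log(2)), (_y, h(b))) = C1 - b


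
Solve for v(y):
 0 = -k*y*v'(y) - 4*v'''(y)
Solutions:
 v(y) = C1 + Integral(C2*airyai(2^(1/3)*y*(-k)^(1/3)/2) + C3*airybi(2^(1/3)*y*(-k)^(1/3)/2), y)


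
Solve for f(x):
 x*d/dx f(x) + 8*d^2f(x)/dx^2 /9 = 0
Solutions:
 f(x) = C1 + C2*erf(3*x/4)


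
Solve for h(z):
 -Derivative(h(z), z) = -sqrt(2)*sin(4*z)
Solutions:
 h(z) = C1 - sqrt(2)*cos(4*z)/4


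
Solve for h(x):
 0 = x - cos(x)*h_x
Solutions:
 h(x) = C1 + Integral(x/cos(x), x)


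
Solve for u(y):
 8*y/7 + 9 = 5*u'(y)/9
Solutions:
 u(y) = C1 + 36*y^2/35 + 81*y/5


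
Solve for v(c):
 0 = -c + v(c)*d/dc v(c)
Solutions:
 v(c) = -sqrt(C1 + c^2)
 v(c) = sqrt(C1 + c^2)


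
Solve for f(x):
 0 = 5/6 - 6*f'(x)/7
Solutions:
 f(x) = C1 + 35*x/36


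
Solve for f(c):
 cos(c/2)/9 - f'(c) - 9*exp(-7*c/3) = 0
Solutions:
 f(c) = C1 + 2*sin(c/2)/9 + 27*exp(-7*c/3)/7


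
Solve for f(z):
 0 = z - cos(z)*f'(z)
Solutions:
 f(z) = C1 + Integral(z/cos(z), z)


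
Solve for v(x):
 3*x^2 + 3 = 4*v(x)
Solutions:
 v(x) = 3*x^2/4 + 3/4


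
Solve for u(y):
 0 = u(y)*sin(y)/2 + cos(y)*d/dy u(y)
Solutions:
 u(y) = C1*sqrt(cos(y))


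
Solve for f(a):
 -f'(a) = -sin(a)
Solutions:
 f(a) = C1 - cos(a)


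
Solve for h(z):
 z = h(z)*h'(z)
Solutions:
 h(z) = -sqrt(C1 + z^2)
 h(z) = sqrt(C1 + z^2)


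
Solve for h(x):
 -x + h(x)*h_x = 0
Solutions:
 h(x) = -sqrt(C1 + x^2)
 h(x) = sqrt(C1 + x^2)


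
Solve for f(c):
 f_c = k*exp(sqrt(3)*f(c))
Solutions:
 f(c) = sqrt(3)*(2*log(-1/(C1 + c*k)) - log(3))/6


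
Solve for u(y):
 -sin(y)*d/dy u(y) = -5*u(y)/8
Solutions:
 u(y) = C1*(cos(y) - 1)^(5/16)/(cos(y) + 1)^(5/16)


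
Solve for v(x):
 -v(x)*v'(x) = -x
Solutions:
 v(x) = -sqrt(C1 + x^2)
 v(x) = sqrt(C1 + x^2)


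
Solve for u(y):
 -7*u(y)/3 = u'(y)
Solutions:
 u(y) = C1*exp(-7*y/3)


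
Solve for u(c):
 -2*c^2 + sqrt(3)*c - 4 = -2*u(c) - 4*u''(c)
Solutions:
 u(c) = C1*sin(sqrt(2)*c/2) + C2*cos(sqrt(2)*c/2) + c^2 - sqrt(3)*c/2 - 2


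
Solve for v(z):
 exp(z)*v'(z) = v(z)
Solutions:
 v(z) = C1*exp(-exp(-z))


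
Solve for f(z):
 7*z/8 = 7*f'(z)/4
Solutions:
 f(z) = C1 + z^2/4


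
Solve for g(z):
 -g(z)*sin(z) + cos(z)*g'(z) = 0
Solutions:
 g(z) = C1/cos(z)


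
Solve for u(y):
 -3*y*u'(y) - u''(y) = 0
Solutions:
 u(y) = C1 + C2*erf(sqrt(6)*y/2)


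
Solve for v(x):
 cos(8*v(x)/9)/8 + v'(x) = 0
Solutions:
 x/8 - 9*log(sin(8*v(x)/9) - 1)/16 + 9*log(sin(8*v(x)/9) + 1)/16 = C1


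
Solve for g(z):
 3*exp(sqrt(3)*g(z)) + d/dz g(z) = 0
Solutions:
 g(z) = sqrt(3)*(2*log(1/(C1 + 3*z)) - log(3))/6


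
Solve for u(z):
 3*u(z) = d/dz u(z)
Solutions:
 u(z) = C1*exp(3*z)


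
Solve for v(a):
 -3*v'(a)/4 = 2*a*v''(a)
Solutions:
 v(a) = C1 + C2*a^(5/8)


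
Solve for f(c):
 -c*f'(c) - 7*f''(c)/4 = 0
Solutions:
 f(c) = C1 + C2*erf(sqrt(14)*c/7)


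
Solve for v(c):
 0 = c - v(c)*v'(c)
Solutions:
 v(c) = -sqrt(C1 + c^2)
 v(c) = sqrt(C1 + c^2)


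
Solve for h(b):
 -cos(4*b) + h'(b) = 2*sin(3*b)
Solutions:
 h(b) = C1 + sin(4*b)/4 - 2*cos(3*b)/3


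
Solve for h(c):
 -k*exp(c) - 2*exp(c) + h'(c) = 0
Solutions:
 h(c) = C1 + k*exp(c) + 2*exp(c)


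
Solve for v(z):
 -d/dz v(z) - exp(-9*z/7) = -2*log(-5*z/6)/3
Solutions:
 v(z) = C1 + 2*z*log(-z)/3 + 2*z*(-log(6) - 1 + log(5))/3 + 7*exp(-9*z/7)/9


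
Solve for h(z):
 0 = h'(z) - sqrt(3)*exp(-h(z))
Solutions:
 h(z) = log(C1 + sqrt(3)*z)


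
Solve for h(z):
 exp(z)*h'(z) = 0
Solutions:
 h(z) = C1


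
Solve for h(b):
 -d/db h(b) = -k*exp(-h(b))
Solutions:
 h(b) = log(C1 + b*k)


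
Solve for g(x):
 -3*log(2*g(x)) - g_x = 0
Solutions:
 Integral(1/(log(_y) + log(2)), (_y, g(x)))/3 = C1 - x


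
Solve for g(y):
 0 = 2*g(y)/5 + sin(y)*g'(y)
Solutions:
 g(y) = C1*(cos(y) + 1)^(1/5)/(cos(y) - 1)^(1/5)


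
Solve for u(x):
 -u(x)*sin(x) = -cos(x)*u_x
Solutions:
 u(x) = C1/cos(x)


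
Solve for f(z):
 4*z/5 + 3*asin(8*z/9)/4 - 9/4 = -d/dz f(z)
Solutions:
 f(z) = C1 - 2*z^2/5 - 3*z*asin(8*z/9)/4 + 9*z/4 - 3*sqrt(81 - 64*z^2)/32


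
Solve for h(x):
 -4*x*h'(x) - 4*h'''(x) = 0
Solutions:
 h(x) = C1 + Integral(C2*airyai(-x) + C3*airybi(-x), x)


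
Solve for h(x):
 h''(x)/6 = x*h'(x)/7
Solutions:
 h(x) = C1 + C2*erfi(sqrt(21)*x/7)


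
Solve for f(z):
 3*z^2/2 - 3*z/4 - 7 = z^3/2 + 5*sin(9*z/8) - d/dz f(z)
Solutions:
 f(z) = C1 + z^4/8 - z^3/2 + 3*z^2/8 + 7*z - 40*cos(9*z/8)/9


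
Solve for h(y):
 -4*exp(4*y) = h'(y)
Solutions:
 h(y) = C1 - exp(4*y)


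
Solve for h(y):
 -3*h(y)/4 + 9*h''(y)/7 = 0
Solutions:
 h(y) = C1*exp(-sqrt(21)*y/6) + C2*exp(sqrt(21)*y/6)


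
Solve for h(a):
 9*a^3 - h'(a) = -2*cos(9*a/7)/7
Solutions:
 h(a) = C1 + 9*a^4/4 + 2*sin(9*a/7)/9


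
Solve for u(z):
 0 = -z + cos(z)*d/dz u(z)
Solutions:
 u(z) = C1 + Integral(z/cos(z), z)


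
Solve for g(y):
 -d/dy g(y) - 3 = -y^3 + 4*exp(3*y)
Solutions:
 g(y) = C1 + y^4/4 - 3*y - 4*exp(3*y)/3


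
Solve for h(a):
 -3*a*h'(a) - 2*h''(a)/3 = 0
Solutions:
 h(a) = C1 + C2*erf(3*a/2)


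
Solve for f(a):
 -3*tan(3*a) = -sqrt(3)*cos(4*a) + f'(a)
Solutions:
 f(a) = C1 + log(cos(3*a)) + sqrt(3)*sin(4*a)/4


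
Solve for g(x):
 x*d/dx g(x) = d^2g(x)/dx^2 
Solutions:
 g(x) = C1 + C2*erfi(sqrt(2)*x/2)


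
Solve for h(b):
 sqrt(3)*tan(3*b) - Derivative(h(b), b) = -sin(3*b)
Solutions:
 h(b) = C1 - sqrt(3)*log(cos(3*b))/3 - cos(3*b)/3


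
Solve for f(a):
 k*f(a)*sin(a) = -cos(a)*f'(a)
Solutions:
 f(a) = C1*exp(k*log(cos(a)))


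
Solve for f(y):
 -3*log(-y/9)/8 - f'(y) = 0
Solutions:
 f(y) = C1 - 3*y*log(-y)/8 + 3*y*(1 + 2*log(3))/8


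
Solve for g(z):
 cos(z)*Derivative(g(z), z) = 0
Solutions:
 g(z) = C1


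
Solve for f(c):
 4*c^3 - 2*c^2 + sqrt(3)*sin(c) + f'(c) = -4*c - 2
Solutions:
 f(c) = C1 - c^4 + 2*c^3/3 - 2*c^2 - 2*c + sqrt(3)*cos(c)


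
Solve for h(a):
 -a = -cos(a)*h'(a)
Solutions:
 h(a) = C1 + Integral(a/cos(a), a)


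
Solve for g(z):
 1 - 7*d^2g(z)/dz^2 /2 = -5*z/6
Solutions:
 g(z) = C1 + C2*z + 5*z^3/126 + z^2/7


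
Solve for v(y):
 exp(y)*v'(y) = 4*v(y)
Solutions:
 v(y) = C1*exp(-4*exp(-y))


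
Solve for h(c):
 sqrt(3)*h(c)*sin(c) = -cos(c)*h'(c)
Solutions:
 h(c) = C1*cos(c)^(sqrt(3))


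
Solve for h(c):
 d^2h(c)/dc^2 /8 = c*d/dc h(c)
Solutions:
 h(c) = C1 + C2*erfi(2*c)


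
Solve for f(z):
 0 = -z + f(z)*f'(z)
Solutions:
 f(z) = -sqrt(C1 + z^2)
 f(z) = sqrt(C1 + z^2)


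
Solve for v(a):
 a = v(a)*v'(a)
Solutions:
 v(a) = -sqrt(C1 + a^2)
 v(a) = sqrt(C1 + a^2)


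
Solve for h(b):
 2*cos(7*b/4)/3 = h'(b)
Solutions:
 h(b) = C1 + 8*sin(7*b/4)/21


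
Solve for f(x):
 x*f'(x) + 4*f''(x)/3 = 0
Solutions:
 f(x) = C1 + C2*erf(sqrt(6)*x/4)


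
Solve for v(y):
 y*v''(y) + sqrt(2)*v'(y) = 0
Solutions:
 v(y) = C1 + C2*y^(1 - sqrt(2))


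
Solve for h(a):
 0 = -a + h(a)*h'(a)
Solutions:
 h(a) = -sqrt(C1 + a^2)
 h(a) = sqrt(C1 + a^2)


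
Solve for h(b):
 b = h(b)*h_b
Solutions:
 h(b) = -sqrt(C1 + b^2)
 h(b) = sqrt(C1 + b^2)


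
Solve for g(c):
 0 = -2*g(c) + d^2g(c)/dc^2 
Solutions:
 g(c) = C1*exp(-sqrt(2)*c) + C2*exp(sqrt(2)*c)


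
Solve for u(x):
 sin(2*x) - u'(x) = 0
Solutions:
 u(x) = C1 - cos(2*x)/2


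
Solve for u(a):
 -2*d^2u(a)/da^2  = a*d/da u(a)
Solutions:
 u(a) = C1 + C2*erf(a/2)


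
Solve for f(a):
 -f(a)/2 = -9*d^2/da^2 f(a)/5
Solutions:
 f(a) = C1*exp(-sqrt(10)*a/6) + C2*exp(sqrt(10)*a/6)


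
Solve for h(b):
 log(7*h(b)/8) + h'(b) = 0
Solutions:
 -Integral(1/(-log(_y) - log(7) + 3*log(2)), (_y, h(b))) = C1 - b


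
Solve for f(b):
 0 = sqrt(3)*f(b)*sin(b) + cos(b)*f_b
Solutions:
 f(b) = C1*cos(b)^(sqrt(3))


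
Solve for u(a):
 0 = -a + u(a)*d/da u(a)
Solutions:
 u(a) = -sqrt(C1 + a^2)
 u(a) = sqrt(C1 + a^2)


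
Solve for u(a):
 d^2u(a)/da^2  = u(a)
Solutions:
 u(a) = C1*exp(-a) + C2*exp(a)


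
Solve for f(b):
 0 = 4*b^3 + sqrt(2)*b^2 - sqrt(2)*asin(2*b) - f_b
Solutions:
 f(b) = C1 + b^4 + sqrt(2)*b^3/3 - sqrt(2)*(b*asin(2*b) + sqrt(1 - 4*b^2)/2)


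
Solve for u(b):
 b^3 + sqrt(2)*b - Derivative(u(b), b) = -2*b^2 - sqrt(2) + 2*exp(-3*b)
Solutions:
 u(b) = C1 + b^4/4 + 2*b^3/3 + sqrt(2)*b^2/2 + sqrt(2)*b + 2*exp(-3*b)/3


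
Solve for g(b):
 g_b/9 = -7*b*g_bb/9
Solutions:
 g(b) = C1 + C2*b^(6/7)


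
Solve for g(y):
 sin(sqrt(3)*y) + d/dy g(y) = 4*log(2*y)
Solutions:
 g(y) = C1 + 4*y*log(y) - 4*y + 4*y*log(2) + sqrt(3)*cos(sqrt(3)*y)/3


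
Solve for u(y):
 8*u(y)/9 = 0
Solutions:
 u(y) = 0


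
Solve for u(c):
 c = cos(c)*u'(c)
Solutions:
 u(c) = C1 + Integral(c/cos(c), c)


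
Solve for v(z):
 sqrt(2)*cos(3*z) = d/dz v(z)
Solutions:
 v(z) = C1 + sqrt(2)*sin(3*z)/3


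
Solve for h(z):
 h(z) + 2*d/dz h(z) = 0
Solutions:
 h(z) = C1*exp(-z/2)


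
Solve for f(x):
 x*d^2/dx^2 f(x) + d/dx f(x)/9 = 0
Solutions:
 f(x) = C1 + C2*x^(8/9)


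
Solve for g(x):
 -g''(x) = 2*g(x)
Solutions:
 g(x) = C1*sin(sqrt(2)*x) + C2*cos(sqrt(2)*x)


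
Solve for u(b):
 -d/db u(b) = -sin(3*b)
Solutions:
 u(b) = C1 - cos(3*b)/3


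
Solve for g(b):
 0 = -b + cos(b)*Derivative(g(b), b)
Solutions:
 g(b) = C1 + Integral(b/cos(b), b)


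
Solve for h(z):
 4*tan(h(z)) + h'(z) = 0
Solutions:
 h(z) = pi - asin(C1*exp(-4*z))
 h(z) = asin(C1*exp(-4*z))


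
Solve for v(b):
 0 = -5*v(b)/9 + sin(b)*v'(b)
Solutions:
 v(b) = C1*(cos(b) - 1)^(5/18)/(cos(b) + 1)^(5/18)


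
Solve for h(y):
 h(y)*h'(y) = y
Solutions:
 h(y) = -sqrt(C1 + y^2)
 h(y) = sqrt(C1 + y^2)


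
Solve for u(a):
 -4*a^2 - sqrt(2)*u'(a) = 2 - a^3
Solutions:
 u(a) = C1 + sqrt(2)*a^4/8 - 2*sqrt(2)*a^3/3 - sqrt(2)*a


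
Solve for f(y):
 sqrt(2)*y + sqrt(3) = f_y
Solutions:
 f(y) = C1 + sqrt(2)*y^2/2 + sqrt(3)*y
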